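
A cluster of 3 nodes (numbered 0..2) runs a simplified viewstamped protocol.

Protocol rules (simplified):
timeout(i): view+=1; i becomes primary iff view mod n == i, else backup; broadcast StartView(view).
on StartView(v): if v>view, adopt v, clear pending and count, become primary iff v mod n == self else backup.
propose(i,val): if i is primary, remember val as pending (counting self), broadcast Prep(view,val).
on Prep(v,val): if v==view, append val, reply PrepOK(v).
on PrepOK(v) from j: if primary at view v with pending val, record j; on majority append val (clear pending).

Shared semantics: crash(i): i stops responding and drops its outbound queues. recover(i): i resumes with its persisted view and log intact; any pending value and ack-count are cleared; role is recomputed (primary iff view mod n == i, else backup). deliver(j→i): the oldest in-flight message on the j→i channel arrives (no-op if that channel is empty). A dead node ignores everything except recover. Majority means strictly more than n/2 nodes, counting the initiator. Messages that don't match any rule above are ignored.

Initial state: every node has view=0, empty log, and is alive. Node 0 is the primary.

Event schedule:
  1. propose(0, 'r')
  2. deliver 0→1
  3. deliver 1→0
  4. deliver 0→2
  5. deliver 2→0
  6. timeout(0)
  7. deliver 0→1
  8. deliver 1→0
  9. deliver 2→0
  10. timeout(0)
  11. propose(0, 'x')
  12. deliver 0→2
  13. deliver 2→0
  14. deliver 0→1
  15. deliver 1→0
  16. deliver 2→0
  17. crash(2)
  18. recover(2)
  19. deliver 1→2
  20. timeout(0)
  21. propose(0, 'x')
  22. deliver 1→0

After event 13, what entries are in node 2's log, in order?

e1 propose(0,'r'): ·
e2 deliver 0→1: 1[back,v=0,r]
e3 deliver 1→0: 0[prim,v=0,r]
e4 deliver 0→2: 2[back,v=0,r]
e5 deliver 2→0: ·
e6 timeout(0): 0[back,v=1,r]
e7 deliver 0→1: 1[prim,v=1,r]
e8 deliver 1→0: ·
e9 deliver 2→0: ·
e10 timeout(0): 0[back,v=2,r]
e11 propose(0,'x'): ·
e12 deliver 0→2: 2[back,v=1,r]
e13 deliver 2→0: ·

r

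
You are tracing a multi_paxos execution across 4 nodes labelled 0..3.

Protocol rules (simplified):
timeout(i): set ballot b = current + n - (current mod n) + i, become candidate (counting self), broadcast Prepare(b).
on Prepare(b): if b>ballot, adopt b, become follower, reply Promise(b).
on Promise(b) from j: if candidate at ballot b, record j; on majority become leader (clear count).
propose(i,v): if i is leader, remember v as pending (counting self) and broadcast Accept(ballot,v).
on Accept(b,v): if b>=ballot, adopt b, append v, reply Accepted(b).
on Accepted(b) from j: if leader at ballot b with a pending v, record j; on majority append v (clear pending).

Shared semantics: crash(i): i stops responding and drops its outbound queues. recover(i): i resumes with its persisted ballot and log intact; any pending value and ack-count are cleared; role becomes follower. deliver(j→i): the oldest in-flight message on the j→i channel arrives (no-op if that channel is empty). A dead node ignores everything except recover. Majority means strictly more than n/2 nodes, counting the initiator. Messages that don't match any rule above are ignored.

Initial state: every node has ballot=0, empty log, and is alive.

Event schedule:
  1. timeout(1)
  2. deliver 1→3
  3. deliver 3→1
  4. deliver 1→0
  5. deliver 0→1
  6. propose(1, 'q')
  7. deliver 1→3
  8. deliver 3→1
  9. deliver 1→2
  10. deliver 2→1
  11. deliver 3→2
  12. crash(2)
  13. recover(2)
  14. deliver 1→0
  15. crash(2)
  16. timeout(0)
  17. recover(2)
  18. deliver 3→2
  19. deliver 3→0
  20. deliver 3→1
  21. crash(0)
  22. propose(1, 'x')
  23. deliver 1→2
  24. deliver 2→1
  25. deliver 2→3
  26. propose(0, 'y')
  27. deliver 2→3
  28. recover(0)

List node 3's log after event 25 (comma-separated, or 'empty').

q

1. timeout(1):  <1:cand b5 ->
2. deliver 1→3:  <3:foll b5 ->
3. deliver 3→1:  nop
4. deliver 1→0:  <0:foll b5 ->
5. deliver 0→1:  <1:lead b5 ->
6. propose(1,'q'):  nop
7. deliver 1→3:  <3:foll b5 q>
8. deliver 3→1:  nop
9. deliver 1→2:  <2:foll b5 ->
10. deliver 2→1:  nop
11. deliver 3→2:  nop
12. crash(2):  <2:✗foll b5 ->
13. recover(2):  <2:foll b5 ->
14. deliver 1→0:  <0:foll b5 q>
15. crash(2):  <2:✗foll b5 ->
16. timeout(0):  <0:cand b8 q>
17. recover(2):  <2:foll b5 ->
18. deliver 3→2:  nop
19. deliver 3→0:  nop
20. deliver 3→1:  nop
21. crash(0):  <0:✗cand b8 q>
22. propose(1,'x'):  nop
23. deliver 1→2:  <2:foll b5 q>
24. deliver 2→1:  nop
25. deliver 2→3:  nop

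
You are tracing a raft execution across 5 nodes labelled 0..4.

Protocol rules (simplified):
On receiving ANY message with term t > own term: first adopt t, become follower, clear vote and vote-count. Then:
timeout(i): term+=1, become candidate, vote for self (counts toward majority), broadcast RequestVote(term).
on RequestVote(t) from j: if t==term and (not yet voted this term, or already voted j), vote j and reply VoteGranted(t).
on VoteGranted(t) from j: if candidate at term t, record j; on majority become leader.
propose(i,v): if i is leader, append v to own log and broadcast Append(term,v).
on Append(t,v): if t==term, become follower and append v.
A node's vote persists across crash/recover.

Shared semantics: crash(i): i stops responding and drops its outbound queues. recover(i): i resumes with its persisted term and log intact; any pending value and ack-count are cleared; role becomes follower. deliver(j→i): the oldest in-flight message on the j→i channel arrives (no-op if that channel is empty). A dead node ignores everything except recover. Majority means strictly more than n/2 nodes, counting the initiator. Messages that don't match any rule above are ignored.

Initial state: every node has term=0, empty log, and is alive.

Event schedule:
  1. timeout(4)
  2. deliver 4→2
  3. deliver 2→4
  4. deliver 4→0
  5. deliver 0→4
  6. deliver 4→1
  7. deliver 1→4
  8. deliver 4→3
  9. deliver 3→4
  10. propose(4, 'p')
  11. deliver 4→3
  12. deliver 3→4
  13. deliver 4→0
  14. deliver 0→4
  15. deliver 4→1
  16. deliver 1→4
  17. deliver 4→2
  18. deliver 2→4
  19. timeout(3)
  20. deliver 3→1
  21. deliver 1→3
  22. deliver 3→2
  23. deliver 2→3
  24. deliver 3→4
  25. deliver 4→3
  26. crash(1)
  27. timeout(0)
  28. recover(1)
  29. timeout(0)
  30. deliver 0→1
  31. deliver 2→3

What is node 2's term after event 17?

1

step 1 timeout(4): 4={cand,t=1,log=-}
step 2 deliver 4→2: 2={foll,t=1,log=-}
step 3 deliver 2→4: —
step 4 deliver 4→0: 0={foll,t=1,log=-}
step 5 deliver 0→4: 4={lead,t=1,log=-}
step 6 deliver 4→1: 1={foll,t=1,log=-}
step 7 deliver 1→4: —
step 8 deliver 4→3: 3={foll,t=1,log=-}
step 9 deliver 3→4: —
step 10 propose(4,'p'): 4={lead,t=1,log=p}
step 11 deliver 4→3: 3={foll,t=1,log=p}
step 12 deliver 3→4: —
step 13 deliver 4→0: 0={foll,t=1,log=p}
step 14 deliver 0→4: —
step 15 deliver 4→1: 1={foll,t=1,log=p}
step 16 deliver 1→4: —
step 17 deliver 4→2: 2={foll,t=1,log=p}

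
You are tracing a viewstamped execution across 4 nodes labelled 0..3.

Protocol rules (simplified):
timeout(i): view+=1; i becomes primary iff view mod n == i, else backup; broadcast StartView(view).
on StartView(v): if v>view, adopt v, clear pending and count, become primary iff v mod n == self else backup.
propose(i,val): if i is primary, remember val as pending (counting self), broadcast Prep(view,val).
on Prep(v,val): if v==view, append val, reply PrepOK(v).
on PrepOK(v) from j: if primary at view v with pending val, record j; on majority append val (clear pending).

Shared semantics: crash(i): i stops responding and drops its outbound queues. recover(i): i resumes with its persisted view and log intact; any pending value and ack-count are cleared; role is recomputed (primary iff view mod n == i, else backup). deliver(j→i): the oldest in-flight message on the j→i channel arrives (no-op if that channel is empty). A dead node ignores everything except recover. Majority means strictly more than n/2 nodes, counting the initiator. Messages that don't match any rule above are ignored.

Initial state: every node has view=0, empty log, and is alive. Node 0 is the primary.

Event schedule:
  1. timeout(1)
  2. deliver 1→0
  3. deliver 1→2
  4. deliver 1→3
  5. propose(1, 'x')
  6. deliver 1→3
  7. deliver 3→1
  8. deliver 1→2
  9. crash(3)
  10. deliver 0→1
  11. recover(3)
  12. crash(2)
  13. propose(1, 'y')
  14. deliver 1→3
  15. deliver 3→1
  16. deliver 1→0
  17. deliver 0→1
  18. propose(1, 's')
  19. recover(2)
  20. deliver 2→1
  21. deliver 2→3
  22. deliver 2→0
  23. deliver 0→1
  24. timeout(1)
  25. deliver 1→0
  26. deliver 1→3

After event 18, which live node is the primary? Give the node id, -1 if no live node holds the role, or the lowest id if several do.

e1 timeout(1): 1[prim,v=1,-]
e2 deliver 1→0: 0[back,v=1,-]
e3 deliver 1→2: 2[back,v=1,-]
e4 deliver 1→3: 3[back,v=1,-]
e5 propose(1,'x'): ·
e6 deliver 1→3: 3[back,v=1,x]
e7 deliver 3→1: ·
e8 deliver 1→2: 2[back,v=1,x]
e9 crash(3): 3[✗back,v=1,x]
e10 deliver 0→1: ·
e11 recover(3): 3[back,v=1,x]
e12 crash(2): 2[✗back,v=1,x]
e13 propose(1,'y'): ·
e14 deliver 1→3: 3[back,v=1,x,y]
e15 deliver 3→1: ·
e16 deliver 1→0: 0[back,v=1,x]
e17 deliver 0→1: 1[prim,v=1,y]
e18 propose(1,'s'): ·

1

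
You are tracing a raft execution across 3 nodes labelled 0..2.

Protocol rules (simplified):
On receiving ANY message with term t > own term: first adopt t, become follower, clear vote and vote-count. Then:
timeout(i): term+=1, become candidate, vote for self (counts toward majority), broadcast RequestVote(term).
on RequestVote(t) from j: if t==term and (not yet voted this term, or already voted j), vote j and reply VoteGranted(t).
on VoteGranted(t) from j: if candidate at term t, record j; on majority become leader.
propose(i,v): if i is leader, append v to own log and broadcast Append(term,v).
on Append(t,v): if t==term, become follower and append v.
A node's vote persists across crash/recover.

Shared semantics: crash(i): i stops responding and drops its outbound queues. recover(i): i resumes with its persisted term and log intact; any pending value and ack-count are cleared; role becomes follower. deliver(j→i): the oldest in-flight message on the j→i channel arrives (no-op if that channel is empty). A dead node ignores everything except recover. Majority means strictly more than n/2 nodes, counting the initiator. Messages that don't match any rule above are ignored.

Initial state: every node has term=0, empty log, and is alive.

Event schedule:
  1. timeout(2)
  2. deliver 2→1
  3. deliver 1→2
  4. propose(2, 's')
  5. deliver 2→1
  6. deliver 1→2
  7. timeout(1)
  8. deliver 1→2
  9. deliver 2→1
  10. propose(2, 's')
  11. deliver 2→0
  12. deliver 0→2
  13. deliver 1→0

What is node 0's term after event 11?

e1 timeout(2): 2[cand,t=1,-]
e2 deliver 2→1: 1[foll,t=1,-]
e3 deliver 1→2: 2[lead,t=1,-]
e4 propose(2,'s'): 2[lead,t=1,s]
e5 deliver 2→1: 1[foll,t=1,s]
e6 deliver 1→2: ·
e7 timeout(1): 1[cand,t=2,s]
e8 deliver 1→2: 2[foll,t=2,s]
e9 deliver 2→1: 1[lead,t=2,s]
e10 propose(2,'s'): ·
e11 deliver 2→0: 0[foll,t=1,-]

1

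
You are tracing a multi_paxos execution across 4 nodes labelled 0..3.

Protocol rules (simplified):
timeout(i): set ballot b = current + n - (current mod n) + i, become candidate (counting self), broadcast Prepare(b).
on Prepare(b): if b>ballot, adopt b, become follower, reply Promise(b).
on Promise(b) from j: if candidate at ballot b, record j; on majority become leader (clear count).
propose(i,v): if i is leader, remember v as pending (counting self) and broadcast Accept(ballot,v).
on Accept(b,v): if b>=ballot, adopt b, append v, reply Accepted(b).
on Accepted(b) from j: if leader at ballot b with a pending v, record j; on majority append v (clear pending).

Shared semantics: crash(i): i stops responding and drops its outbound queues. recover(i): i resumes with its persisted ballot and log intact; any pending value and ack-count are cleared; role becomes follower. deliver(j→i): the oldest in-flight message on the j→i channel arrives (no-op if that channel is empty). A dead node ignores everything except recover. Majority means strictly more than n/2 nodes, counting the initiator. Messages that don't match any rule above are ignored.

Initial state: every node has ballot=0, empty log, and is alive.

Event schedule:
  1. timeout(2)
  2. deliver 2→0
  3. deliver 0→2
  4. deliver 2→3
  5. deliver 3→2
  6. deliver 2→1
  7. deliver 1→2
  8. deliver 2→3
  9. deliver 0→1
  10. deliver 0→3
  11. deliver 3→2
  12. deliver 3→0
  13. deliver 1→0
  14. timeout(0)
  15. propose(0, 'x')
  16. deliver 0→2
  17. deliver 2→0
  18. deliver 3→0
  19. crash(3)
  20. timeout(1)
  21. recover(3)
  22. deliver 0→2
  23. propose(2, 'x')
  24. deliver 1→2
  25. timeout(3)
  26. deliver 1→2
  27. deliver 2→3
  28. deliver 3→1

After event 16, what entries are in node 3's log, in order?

[1] timeout(2) → N2(cand b6 [-])
[2] deliver 2→0 → N0(foll b6 [-])
[3] deliver 0→2 → ∅
[4] deliver 2→3 → N3(foll b6 [-])
[5] deliver 3→2 → N2(lead b6 [-])
[6] deliver 2→1 → N1(foll b6 [-])
[7] deliver 1→2 → ∅
[8] deliver 2→3 → ∅
[9] deliver 0→1 → ∅
[10] deliver 0→3 → ∅
[11] deliver 3→2 → ∅
[12] deliver 3→0 → ∅
[13] deliver 1→0 → ∅
[14] timeout(0) → N0(cand b8 [-])
[15] propose(0,'x') → ∅
[16] deliver 0→2 → N2(foll b8 [-])

empty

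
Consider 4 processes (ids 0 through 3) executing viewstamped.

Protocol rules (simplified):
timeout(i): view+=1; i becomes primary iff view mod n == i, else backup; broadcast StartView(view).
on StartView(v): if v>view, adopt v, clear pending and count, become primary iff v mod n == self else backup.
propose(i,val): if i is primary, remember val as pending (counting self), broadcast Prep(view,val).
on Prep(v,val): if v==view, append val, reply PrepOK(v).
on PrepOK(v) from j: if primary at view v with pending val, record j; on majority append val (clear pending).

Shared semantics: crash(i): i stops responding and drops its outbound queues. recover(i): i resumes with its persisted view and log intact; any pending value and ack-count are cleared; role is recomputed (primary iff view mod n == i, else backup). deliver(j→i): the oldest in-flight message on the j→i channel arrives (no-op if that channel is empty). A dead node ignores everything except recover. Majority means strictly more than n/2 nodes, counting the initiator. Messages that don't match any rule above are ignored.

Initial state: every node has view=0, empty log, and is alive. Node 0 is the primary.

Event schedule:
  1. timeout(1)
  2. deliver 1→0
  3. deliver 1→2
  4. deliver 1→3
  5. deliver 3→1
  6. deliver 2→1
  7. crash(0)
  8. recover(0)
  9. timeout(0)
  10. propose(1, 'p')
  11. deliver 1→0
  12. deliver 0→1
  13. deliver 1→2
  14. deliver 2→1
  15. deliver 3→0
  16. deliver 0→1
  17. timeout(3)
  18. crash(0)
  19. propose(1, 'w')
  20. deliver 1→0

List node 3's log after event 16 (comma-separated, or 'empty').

empty

[1] timeout(1) → N1(prim v1 [-])
[2] deliver 1→0 → N0(back v1 [-])
[3] deliver 1→2 → N2(back v1 [-])
[4] deliver 1→3 → N3(back v1 [-])
[5] deliver 3→1 → ∅
[6] deliver 2→1 → ∅
[7] crash(0) → N0(✗back v1 [-])
[8] recover(0) → N0(back v1 [-])
[9] timeout(0) → N0(back v2 [-])
[10] propose(1,'p') → ∅
[11] deliver 1→0 → ∅
[12] deliver 0→1 → N1(back v2 [-])
[13] deliver 1→2 → N2(back v1 [p])
[14] deliver 2→1 → ∅
[15] deliver 3→0 → ∅
[16] deliver 0→1 → ∅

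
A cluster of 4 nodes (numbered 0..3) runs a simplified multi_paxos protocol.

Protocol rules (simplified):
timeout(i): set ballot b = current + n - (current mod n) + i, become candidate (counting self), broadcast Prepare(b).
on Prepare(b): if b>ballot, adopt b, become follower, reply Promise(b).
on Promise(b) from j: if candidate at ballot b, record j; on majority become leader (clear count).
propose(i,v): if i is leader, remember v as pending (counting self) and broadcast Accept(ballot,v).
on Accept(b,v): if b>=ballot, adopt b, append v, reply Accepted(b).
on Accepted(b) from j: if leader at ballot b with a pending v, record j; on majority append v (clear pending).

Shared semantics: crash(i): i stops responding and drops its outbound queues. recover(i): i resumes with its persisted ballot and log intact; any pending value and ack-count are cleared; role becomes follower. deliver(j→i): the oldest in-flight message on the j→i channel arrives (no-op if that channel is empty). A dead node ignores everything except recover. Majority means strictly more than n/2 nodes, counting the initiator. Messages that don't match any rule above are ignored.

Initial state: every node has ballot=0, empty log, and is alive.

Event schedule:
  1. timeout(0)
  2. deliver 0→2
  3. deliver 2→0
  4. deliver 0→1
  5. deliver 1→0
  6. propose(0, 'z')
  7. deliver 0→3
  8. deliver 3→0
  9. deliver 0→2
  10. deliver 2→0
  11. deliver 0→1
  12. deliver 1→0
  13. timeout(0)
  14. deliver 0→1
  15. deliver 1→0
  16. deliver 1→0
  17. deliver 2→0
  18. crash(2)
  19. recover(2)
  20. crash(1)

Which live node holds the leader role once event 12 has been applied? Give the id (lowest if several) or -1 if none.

after 1 — timeout(0): n0:cand/b4/[-]
after 2 — deliver 0→2: n2:foll/b4/[-]
after 3 — deliver 2→0: ·
after 4 — deliver 0→1: n1:foll/b4/[-]
after 5 — deliver 1→0: n0:lead/b4/[-]
after 6 — propose(0,'z'): ·
after 7 — deliver 0→3: n3:foll/b4/[-]
after 8 — deliver 3→0: ·
after 9 — deliver 0→2: n2:foll/b4/[z]
after 10 — deliver 2→0: ·
after 11 — deliver 0→1: n1:foll/b4/[z]
after 12 — deliver 1→0: n0:lead/b4/[z]

0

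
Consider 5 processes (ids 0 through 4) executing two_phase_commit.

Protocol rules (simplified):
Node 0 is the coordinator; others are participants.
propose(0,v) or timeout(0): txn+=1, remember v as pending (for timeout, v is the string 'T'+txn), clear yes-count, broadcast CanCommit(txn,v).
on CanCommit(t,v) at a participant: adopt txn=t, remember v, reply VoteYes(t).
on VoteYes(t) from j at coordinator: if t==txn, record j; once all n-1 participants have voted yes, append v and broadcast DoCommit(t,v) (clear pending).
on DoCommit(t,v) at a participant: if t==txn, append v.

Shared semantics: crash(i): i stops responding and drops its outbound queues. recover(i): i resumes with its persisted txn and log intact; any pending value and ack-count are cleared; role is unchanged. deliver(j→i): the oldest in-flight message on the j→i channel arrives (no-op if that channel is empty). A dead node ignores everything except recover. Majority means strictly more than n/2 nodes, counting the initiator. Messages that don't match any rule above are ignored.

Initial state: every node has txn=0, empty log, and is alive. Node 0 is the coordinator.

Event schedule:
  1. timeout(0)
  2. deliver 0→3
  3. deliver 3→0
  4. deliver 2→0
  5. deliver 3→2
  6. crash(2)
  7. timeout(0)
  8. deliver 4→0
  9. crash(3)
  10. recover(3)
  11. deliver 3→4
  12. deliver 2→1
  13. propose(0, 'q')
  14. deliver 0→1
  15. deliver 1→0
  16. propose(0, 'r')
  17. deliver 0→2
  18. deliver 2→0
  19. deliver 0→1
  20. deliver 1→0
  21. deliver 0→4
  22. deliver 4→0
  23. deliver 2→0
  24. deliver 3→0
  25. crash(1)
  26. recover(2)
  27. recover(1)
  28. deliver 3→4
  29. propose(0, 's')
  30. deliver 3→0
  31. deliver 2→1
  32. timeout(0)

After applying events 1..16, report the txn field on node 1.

[1] timeout(0) → N0(coor t1 [-])
[2] deliver 0→3 → N3(part t1 [-])
[3] deliver 3→0 → ∅
[4] deliver 2→0 → ∅
[5] deliver 3→2 → ∅
[6] crash(2) → N2(✗part t0 [-])
[7] timeout(0) → N0(coor t2 [-])
[8] deliver 4→0 → ∅
[9] crash(3) → N3(✗part t1 [-])
[10] recover(3) → N3(part t1 [-])
[11] deliver 3→4 → ∅
[12] deliver 2→1 → ∅
[13] propose(0,'q') → N0(coor t3 [-])
[14] deliver 0→1 → N1(part t1 [-])
[15] deliver 1→0 → ∅
[16] propose(0,'r') → N0(coor t4 [-])

1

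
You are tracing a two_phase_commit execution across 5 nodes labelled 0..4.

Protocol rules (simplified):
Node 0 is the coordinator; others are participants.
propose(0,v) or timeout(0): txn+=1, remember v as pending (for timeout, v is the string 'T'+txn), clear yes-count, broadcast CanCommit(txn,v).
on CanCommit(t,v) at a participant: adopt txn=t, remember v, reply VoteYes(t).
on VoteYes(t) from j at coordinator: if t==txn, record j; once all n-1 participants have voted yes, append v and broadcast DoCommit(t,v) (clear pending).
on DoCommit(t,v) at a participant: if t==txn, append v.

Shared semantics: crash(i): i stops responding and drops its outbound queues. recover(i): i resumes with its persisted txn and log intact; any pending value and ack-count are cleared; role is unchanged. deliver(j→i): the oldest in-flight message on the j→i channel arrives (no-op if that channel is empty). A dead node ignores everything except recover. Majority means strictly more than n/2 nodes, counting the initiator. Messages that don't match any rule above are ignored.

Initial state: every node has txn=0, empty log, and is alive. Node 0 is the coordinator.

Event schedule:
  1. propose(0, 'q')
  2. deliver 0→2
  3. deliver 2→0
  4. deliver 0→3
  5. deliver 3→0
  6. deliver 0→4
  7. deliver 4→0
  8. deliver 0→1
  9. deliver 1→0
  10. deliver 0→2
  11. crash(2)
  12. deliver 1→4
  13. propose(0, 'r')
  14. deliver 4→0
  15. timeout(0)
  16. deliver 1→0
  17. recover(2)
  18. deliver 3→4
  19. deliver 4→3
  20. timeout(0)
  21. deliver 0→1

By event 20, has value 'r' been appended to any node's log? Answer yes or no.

no

step 1 propose(0,'q'): 0={coor,t=1,log=-}
step 2 deliver 0→2: 2={part,t=1,log=-}
step 3 deliver 2→0: —
step 4 deliver 0→3: 3={part,t=1,log=-}
step 5 deliver 3→0: —
step 6 deliver 0→4: 4={part,t=1,log=-}
step 7 deliver 4→0: —
step 8 deliver 0→1: 1={part,t=1,log=-}
step 9 deliver 1→0: 0={coor,t=1,log=q}
step 10 deliver 0→2: 2={part,t=1,log=q}
step 11 crash(2): 2={✗part,t=1,log=q}
step 12 deliver 1→4: —
step 13 propose(0,'r'): 0={coor,t=2,log=q}
step 14 deliver 4→0: —
step 15 timeout(0): 0={coor,t=3,log=q}
step 16 deliver 1→0: —
step 17 recover(2): 2={part,t=1,log=q}
step 18 deliver 3→4: —
step 19 deliver 4→3: —
step 20 timeout(0): 0={coor,t=4,log=q}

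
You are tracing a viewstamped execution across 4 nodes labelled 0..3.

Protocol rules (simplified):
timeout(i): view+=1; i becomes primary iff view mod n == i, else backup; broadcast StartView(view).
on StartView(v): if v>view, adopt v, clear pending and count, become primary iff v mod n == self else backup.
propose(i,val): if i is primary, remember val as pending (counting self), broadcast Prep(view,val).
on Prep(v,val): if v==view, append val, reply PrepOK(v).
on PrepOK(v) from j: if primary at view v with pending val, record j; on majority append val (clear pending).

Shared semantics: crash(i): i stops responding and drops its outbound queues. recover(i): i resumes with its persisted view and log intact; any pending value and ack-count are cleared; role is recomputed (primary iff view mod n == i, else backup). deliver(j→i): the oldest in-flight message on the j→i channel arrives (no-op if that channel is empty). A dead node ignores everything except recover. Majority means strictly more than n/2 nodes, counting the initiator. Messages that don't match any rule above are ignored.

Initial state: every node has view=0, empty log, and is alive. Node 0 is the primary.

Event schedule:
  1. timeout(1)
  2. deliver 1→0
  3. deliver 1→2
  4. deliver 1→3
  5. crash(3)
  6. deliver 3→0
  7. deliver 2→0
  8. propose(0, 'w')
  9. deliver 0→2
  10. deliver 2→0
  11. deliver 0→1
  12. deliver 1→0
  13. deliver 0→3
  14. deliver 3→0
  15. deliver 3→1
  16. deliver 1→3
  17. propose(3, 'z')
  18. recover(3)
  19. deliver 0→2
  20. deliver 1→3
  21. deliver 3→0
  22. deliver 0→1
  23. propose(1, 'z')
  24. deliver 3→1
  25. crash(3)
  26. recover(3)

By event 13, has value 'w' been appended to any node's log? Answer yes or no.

step 1 timeout(1): 1={prim,v=1,log=-}
step 2 deliver 1→0: 0={back,v=1,log=-}
step 3 deliver 1→2: 2={back,v=1,log=-}
step 4 deliver 1→3: 3={back,v=1,log=-}
step 5 crash(3): 3={✗back,v=1,log=-}
step 6 deliver 3→0: —
step 7 deliver 2→0: —
step 8 propose(0,'w'): —
step 9 deliver 0→2: —
step 10 deliver 2→0: —
step 11 deliver 0→1: —
step 12 deliver 1→0: —
step 13 deliver 0→3: —

no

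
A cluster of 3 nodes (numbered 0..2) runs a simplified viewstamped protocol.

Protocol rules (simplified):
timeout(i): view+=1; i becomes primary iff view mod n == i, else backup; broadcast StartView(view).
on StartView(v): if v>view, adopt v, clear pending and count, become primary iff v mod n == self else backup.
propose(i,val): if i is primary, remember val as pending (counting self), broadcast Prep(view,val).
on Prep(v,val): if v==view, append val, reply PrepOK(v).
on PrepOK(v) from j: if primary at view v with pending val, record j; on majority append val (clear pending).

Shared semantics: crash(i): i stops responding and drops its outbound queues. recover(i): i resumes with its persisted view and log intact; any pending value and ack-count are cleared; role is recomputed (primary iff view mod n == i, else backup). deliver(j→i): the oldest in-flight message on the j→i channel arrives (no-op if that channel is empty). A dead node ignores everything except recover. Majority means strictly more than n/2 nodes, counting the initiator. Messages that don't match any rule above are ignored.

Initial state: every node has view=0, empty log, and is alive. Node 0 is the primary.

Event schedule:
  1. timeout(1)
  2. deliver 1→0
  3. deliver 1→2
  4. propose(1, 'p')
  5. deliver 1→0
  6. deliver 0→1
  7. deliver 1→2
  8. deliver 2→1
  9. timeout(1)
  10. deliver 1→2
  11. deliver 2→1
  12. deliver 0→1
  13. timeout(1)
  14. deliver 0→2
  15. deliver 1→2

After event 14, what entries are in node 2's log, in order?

p

1. timeout(1):  <1:prim v1 ->
2. deliver 1→0:  <0:back v1 ->
3. deliver 1→2:  <2:back v1 ->
4. propose(1,'p'):  nop
5. deliver 1→0:  <0:back v1 p>
6. deliver 0→1:  <1:prim v1 p>
7. deliver 1→2:  <2:back v1 p>
8. deliver 2→1:  nop
9. timeout(1):  <1:back v2 p>
10. deliver 1→2:  <2:prim v2 p>
11. deliver 2→1:  nop
12. deliver 0→1:  nop
13. timeout(1):  <1:back v3 p>
14. deliver 0→2:  nop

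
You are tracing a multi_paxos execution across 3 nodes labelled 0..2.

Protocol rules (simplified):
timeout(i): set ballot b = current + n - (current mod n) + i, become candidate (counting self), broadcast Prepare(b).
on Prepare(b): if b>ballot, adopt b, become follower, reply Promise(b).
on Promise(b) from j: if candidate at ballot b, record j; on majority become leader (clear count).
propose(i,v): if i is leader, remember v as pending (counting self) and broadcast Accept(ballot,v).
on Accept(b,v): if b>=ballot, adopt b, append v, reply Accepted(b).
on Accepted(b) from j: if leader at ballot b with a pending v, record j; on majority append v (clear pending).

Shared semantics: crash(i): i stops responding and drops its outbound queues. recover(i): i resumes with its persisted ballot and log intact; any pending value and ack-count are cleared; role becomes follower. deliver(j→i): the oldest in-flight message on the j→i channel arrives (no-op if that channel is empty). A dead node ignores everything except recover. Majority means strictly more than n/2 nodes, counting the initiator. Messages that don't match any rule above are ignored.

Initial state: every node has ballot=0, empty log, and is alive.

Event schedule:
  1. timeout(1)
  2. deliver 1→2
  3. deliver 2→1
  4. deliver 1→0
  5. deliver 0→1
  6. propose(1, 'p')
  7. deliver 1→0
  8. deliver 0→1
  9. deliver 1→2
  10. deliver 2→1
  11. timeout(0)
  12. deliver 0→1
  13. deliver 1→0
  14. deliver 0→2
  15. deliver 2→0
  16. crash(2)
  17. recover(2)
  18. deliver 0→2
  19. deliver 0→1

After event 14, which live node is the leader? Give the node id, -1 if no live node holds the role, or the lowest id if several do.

0

1. timeout(1):  <1:cand b4 ->
2. deliver 1→2:  <2:foll b4 ->
3. deliver 2→1:  <1:lead b4 ->
4. deliver 1→0:  <0:foll b4 ->
5. deliver 0→1:  nop
6. propose(1,'p'):  nop
7. deliver 1→0:  <0:foll b4 p>
8. deliver 0→1:  <1:lead b4 p>
9. deliver 1→2:  <2:foll b4 p>
10. deliver 2→1:  nop
11. timeout(0):  <0:cand b6 p>
12. deliver 0→1:  <1:foll b6 p>
13. deliver 1→0:  <0:lead b6 p>
14. deliver 0→2:  <2:foll b6 p>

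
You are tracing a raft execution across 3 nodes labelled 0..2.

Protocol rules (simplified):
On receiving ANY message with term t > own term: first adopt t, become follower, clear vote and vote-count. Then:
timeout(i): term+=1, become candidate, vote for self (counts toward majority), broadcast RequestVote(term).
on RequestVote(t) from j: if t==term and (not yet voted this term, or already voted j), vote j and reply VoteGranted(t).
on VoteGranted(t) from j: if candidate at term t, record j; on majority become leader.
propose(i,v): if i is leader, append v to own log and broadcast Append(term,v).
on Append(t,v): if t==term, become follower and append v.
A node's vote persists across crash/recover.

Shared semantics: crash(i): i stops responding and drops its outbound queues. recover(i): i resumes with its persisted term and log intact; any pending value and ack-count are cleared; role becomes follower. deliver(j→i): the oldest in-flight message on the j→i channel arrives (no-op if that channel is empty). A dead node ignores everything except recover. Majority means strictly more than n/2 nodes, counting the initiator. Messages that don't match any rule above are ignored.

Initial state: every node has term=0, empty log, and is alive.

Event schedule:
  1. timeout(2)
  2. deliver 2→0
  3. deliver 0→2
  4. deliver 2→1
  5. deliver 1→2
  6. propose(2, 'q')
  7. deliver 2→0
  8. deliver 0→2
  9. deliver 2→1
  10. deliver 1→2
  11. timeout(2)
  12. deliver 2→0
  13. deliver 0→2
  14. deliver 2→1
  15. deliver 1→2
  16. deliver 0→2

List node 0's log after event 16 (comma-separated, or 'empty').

[1] timeout(2) → N2(cand t1 [-])
[2] deliver 2→0 → N0(foll t1 [-])
[3] deliver 0→2 → N2(lead t1 [-])
[4] deliver 2→1 → N1(foll t1 [-])
[5] deliver 1→2 → ∅
[6] propose(2,'q') → N2(lead t1 [q])
[7] deliver 2→0 → N0(foll t1 [q])
[8] deliver 0→2 → ∅
[9] deliver 2→1 → N1(foll t1 [q])
[10] deliver 1→2 → ∅
[11] timeout(2) → N2(cand t2 [q])
[12] deliver 2→0 → N0(foll t2 [q])
[13] deliver 0→2 → N2(lead t2 [q])
[14] deliver 2→1 → N1(foll t2 [q])
[15] deliver 1→2 → ∅
[16] deliver 0→2 → ∅

q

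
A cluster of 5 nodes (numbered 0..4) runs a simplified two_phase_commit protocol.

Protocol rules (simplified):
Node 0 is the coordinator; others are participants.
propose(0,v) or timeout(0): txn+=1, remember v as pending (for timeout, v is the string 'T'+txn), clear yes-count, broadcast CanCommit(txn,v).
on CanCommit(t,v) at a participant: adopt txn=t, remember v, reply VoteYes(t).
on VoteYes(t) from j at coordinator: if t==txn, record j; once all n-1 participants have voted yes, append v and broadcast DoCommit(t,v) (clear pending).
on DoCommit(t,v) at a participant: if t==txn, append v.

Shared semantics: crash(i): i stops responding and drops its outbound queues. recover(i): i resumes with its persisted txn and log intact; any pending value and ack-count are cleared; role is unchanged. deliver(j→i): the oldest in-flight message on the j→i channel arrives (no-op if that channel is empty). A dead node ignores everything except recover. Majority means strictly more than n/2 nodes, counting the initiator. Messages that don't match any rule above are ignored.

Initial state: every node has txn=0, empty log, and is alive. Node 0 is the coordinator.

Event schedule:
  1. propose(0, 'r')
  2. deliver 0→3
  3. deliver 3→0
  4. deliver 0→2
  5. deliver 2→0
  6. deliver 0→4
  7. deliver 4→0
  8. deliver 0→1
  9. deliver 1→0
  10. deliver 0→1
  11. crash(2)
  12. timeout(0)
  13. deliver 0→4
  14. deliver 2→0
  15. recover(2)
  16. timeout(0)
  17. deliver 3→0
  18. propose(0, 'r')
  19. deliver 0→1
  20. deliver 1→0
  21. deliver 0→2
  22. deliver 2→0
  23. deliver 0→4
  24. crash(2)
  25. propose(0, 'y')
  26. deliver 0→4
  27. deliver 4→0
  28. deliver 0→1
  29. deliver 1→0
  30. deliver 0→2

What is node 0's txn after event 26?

5

step 1 propose(0,'r'): 0={coor,t=1,log=-}
step 2 deliver 0→3: 3={part,t=1,log=-}
step 3 deliver 3→0: —
step 4 deliver 0→2: 2={part,t=1,log=-}
step 5 deliver 2→0: —
step 6 deliver 0→4: 4={part,t=1,log=-}
step 7 deliver 4→0: —
step 8 deliver 0→1: 1={part,t=1,log=-}
step 9 deliver 1→0: 0={coor,t=1,log=r}
step 10 deliver 0→1: 1={part,t=1,log=r}
step 11 crash(2): 2={✗part,t=1,log=-}
step 12 timeout(0): 0={coor,t=2,log=r}
step 13 deliver 0→4: 4={part,t=1,log=r}
step 14 deliver 2→0: —
step 15 recover(2): 2={part,t=1,log=-}
step 16 timeout(0): 0={coor,t=3,log=r}
step 17 deliver 3→0: —
step 18 propose(0,'r'): 0={coor,t=4,log=r}
step 19 deliver 0→1: 1={part,t=2,log=r}
step 20 deliver 1→0: —
step 21 deliver 0→2: 2={part,t=1,log=r}
step 22 deliver 2→0: —
step 23 deliver 0→4: 4={part,t=2,log=r}
step 24 crash(2): 2={✗part,t=1,log=r}
step 25 propose(0,'y'): 0={coor,t=5,log=r}
step 26 deliver 0→4: 4={part,t=3,log=r}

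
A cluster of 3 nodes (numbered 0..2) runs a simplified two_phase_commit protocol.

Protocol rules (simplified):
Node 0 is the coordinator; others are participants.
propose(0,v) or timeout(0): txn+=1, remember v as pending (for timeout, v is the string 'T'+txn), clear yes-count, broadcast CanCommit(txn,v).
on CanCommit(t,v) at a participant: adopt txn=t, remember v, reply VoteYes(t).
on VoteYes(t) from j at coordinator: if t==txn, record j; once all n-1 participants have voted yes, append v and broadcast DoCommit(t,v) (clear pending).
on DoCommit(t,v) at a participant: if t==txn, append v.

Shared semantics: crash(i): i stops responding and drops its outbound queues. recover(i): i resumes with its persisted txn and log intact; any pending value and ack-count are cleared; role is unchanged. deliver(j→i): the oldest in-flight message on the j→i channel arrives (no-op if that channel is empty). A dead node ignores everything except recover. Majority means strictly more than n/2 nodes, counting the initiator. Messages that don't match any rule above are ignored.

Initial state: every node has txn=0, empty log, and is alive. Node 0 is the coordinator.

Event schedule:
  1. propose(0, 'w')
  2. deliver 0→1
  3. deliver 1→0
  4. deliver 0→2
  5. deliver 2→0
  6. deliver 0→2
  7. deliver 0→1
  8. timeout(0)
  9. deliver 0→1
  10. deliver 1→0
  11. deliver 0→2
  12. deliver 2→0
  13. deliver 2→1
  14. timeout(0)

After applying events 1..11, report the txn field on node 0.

2

1. propose(0,'w'):  <0:coor t1 ->
2. deliver 0→1:  <1:part t1 ->
3. deliver 1→0:  nop
4. deliver 0→2:  <2:part t1 ->
5. deliver 2→0:  <0:coor t1 w>
6. deliver 0→2:  <2:part t1 w>
7. deliver 0→1:  <1:part t1 w>
8. timeout(0):  <0:coor t2 w>
9. deliver 0→1:  <1:part t2 w>
10. deliver 1→0:  nop
11. deliver 0→2:  <2:part t2 w>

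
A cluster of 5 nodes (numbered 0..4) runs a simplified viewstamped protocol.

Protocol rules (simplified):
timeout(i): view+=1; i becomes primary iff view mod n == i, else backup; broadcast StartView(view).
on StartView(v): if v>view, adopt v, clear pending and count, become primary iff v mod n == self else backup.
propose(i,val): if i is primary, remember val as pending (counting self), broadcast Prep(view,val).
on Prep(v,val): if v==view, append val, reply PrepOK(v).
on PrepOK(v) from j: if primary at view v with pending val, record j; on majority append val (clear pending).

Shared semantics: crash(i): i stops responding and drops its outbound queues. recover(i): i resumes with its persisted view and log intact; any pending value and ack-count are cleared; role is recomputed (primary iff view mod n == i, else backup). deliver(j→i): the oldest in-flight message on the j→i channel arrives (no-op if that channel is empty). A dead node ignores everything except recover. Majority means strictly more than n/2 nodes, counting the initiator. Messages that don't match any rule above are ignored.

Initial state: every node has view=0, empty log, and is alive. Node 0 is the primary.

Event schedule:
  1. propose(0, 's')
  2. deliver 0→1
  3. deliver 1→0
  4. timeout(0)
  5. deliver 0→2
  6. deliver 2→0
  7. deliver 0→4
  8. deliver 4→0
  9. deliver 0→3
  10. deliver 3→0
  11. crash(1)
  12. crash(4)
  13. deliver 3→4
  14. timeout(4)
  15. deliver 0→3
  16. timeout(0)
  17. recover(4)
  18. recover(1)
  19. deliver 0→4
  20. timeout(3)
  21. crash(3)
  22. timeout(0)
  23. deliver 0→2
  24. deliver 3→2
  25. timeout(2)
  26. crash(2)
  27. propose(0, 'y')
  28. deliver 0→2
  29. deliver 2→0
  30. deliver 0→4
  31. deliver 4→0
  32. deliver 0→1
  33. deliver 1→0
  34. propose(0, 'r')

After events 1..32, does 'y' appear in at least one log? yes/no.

no

after 1 — propose(0,'s'): ·
after 2 — deliver 0→1: n1:back/v0/[s]
after 3 — deliver 1→0: ·
after 4 — timeout(0): n0:back/v1/[-]
after 5 — deliver 0→2: n2:back/v0/[s]
after 6 — deliver 2→0: ·
after 7 — deliver 0→4: n4:back/v0/[s]
after 8 — deliver 4→0: ·
after 9 — deliver 0→3: n3:back/v0/[s]
after 10 — deliver 3→0: ·
after 11 — crash(1): n1:✗back/v0/[s]
after 12 — crash(4): n4:✗back/v0/[s]
after 13 — deliver 3→4: ·
after 14 — timeout(4): ·
after 15 — deliver 0→3: n3:back/v1/[s]
after 16 — timeout(0): n0:back/v2/[-]
after 17 — recover(4): n4:back/v0/[s]
after 18 — recover(1): n1:back/v0/[s]
after 19 — deliver 0→4: n4:back/v1/[s]
after 20 — timeout(3): n3:back/v2/[s]
after 21 — crash(3): n3:✗back/v2/[s]
after 22 — timeout(0): n0:back/v3/[-]
after 23 — deliver 0→2: n2:back/v1/[s]
after 24 — deliver 3→2: ·
after 25 — timeout(2): n2:prim/v2/[s]
after 26 — crash(2): n2:✗prim/v2/[s]
after 27 — propose(0,'y'): ·
after 28 — deliver 0→2: ·
after 29 — deliver 2→0: ·
after 30 — deliver 0→4: n4:back/v2/[s]
after 31 — deliver 4→0: ·
after 32 — deliver 0→1: n1:prim/v1/[s]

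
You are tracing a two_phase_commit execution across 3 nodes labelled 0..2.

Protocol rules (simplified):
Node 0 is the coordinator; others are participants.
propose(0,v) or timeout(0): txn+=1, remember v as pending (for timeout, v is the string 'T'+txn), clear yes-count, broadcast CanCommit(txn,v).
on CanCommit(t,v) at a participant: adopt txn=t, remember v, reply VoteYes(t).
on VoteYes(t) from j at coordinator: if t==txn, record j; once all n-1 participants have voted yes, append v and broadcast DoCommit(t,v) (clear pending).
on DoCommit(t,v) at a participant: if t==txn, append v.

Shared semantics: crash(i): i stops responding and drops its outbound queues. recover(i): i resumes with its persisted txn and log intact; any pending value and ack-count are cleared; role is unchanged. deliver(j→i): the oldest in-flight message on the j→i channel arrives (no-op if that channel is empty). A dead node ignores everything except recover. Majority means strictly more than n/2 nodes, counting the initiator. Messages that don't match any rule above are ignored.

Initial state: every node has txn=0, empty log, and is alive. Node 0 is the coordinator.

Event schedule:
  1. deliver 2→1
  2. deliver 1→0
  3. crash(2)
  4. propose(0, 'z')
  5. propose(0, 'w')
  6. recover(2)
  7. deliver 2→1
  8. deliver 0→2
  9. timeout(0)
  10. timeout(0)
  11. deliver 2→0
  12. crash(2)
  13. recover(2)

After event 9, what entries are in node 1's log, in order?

empty

step 1 deliver 2→1: —
step 2 deliver 1→0: —
step 3 crash(2): 2={✗part,t=0,log=-}
step 4 propose(0,'z'): 0={coor,t=1,log=-}
step 5 propose(0,'w'): 0={coor,t=2,log=-}
step 6 recover(2): 2={part,t=0,log=-}
step 7 deliver 2→1: —
step 8 deliver 0→2: 2={part,t=1,log=-}
step 9 timeout(0): 0={coor,t=3,log=-}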